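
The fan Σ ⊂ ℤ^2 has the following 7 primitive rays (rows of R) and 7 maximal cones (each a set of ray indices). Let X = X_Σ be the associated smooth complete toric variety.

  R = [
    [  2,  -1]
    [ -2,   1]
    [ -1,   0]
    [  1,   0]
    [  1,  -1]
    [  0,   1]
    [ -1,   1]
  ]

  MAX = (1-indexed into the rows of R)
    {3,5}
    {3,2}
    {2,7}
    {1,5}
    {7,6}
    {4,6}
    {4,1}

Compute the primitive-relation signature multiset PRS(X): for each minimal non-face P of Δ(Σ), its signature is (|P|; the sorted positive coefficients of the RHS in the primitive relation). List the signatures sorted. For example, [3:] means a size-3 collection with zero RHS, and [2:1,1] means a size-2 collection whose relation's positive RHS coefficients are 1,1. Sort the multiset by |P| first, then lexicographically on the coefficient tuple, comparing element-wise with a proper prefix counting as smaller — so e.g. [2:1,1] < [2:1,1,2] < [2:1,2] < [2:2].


Δ(Σ) — 7 vertices, 14 min non-faces:

  P={1,2}:  v_{1} + v_{2} = 0  →  sig = [2:]
  P={3,4}:  v_{3} + v_{4} = 0  →  sig = [2:]
  P={5,7}:  v_{5} + v_{7} = 0  →  sig = [2:]
  P={1,3}:  v_{1} + v_{3} = v_{5}  →  sig = [2:1]
  P={1,7}:  v_{1} + v_{7} = v_{4}  →  sig = [2:1]
  P={2,4}:  v_{2} + v_{4} = v_{7}  →  sig = [2:1]
  P={2,5}:  v_{2} + v_{5} = v_{3}  →  sig = [2:1]
  P={3,6}:  v_{3} + v_{6} = v_{7}  →  sig = [2:1]
  P={3,7}:  v_{3} + v_{7} = v_{2}  →  sig = [2:1]
  P={4,5}:  v_{4} + v_{5} = v_{1}  →  sig = [2:1]
  P={4,7}:  v_{4} + v_{7} = v_{6}  →  sig = [2:1]
  P={5,6}:  v_{5} + v_{6} = v_{4}  →  sig = [2:1]
  P={1,6}:  v_{1} + v_{6} = 2·v_{4}  →  sig = [2:2]
  P={2,6}:  v_{2} + v_{6} = 2·v_{7}  →  sig = [2:2]

Signatures (|P|; sorted positive RHS coefficients), sorted:
    |P|=2: 14 collections, coeffs (), (), (), (1), (1), (1), (1), (1), (1), (1), (1), (1), (2), (2)


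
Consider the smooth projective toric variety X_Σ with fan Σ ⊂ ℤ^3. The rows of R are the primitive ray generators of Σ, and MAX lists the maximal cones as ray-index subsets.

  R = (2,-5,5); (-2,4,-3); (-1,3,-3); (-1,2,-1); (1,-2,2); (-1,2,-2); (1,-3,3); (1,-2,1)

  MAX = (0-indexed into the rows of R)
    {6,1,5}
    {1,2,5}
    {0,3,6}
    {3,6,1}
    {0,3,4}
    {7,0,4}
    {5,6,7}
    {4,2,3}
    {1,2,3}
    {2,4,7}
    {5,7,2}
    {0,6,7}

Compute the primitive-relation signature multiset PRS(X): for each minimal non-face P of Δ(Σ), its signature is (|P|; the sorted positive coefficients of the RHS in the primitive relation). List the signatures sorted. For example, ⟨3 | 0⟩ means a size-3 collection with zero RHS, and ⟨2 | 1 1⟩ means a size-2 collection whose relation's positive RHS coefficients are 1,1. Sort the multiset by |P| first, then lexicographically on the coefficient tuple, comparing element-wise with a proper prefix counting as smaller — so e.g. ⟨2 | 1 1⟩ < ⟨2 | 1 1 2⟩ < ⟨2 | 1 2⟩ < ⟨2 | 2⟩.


10 minimal non-faces of Δ(Σ) (on 8 rays):

  • {2,6}:  v_{2} + v_{6} = 0  so sig = ⟨2 | 0⟩
  • {3,7}:  v_{3} + v_{7} = 0  so sig = ⟨2 | 0⟩
  • {4,5}:  v_{4} + v_{5} = 0  so sig = ⟨2 | 0⟩
  • {0,2}:  v_{0} + v_{2} = v_{4}  so sig = ⟨2 | 1⟩
  • {0,5}:  v_{0} + v_{5} = v_{6}  so sig = ⟨2 | 1⟩
  • {1,4}:  v_{1} + v_{4} = v_{3}  so sig = ⟨2 | 1⟩
  • {1,7}:  v_{1} + v_{7} = v_{5}  so sig = ⟨2 | 1⟩
  • {3,5}:  v_{3} + v_{5} = v_{1}  so sig = ⟨2 | 1⟩
  • {4,6}:  v_{4} + v_{6} = v_{0}  so sig = ⟨2 | 1⟩
  • {0,1}:  v_{0} + v_{1} = v_{3} + v_{6}  so sig = ⟨2 | 1 1⟩

Hence PRS(X_Σ) =
{ ⟨2 | 0⟩ ×3,  ⟨2 | 1⟩ ×6,  ⟨2 | 1 1⟩ }


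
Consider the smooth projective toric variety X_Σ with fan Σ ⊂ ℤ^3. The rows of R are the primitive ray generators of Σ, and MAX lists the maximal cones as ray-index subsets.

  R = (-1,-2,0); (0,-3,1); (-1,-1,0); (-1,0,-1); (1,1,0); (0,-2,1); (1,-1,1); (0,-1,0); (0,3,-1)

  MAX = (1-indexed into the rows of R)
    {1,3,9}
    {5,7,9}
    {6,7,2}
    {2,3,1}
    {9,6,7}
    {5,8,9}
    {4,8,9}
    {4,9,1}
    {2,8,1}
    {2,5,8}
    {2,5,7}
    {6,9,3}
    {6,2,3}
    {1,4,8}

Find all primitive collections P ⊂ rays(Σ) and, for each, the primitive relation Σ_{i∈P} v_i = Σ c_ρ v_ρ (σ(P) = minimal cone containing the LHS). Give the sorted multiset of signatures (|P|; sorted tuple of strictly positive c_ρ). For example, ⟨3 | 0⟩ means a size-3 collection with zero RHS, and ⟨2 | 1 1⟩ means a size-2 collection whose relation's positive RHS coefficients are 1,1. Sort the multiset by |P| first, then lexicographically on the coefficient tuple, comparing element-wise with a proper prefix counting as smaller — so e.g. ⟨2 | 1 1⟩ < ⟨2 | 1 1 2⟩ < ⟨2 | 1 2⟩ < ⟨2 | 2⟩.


Δ(Σ) — 9 vertices, 16 min non-faces:

  P={2,9}:  v_{2} + v_{9} = 0  ⇒ sig = ⟨2 | 0⟩
  P={3,5}:  v_{3} + v_{5} = 0  ⇒ sig = ⟨2 | 0⟩
  P={1,5}:  v_{1} + v_{5} = v_{8}  ⇒ sig = ⟨2 | 1⟩
  P={1,7}:  v_{1} + v_{7} = v_{2}  ⇒ sig = ⟨2 | 1⟩
  P={3,7}:  v_{3} + v_{7} = v_{6}  ⇒ sig = ⟨2 | 1⟩
  P={3,8}:  v_{3} + v_{8} = v_{1}  ⇒ sig = ⟨2 | 1⟩
  P={4,6}:  v_{4} + v_{6} = v_{1}  ⇒ sig = ⟨2 | 1⟩
  P={4,7}:  v_{4} + v_{7} = v_{8}  ⇒ sig = ⟨2 | 1⟩
  P={5,6}:  v_{5} + v_{6} = v_{7}  ⇒ sig = ⟨2 | 1⟩
  P={6,8}:  v_{6} + v_{8} = v_{2}  ⇒ sig = ⟨2 | 1⟩
  P={1,6}:  v_{1} + v_{6} = v_{2} + v_{3}  ⇒ sig = ⟨2 | 1 1⟩
  P={2,4}:  v_{2} + v_{4} = v_{1} + v_{8}  ⇒ sig = ⟨2 | 1 1⟩
  P={7,8}:  v_{7} + v_{8} = v_{2} + v_{5}  ⇒ sig = ⟨2 | 1 1⟩
  P={3,4}:  v_{3} + v_{4} = 2·v_{1} + v_{9}  ⇒ sig = ⟨2 | 1 2⟩
  P={4,5}:  v_{4} + v_{5} = 2·v_{8} + v_{9}  ⇒ sig = ⟨2 | 1 2⟩
  P={1,8,9}:  v_{1} + v_{8} + v_{9} = v_{4}  ⇒ sig = ⟨3 | 1⟩

so the primitive-relation signature multiset is
    ⟨2 | 0⟩
    ⟨2 | 0⟩
    ⟨2 | 1⟩
    ⟨2 | 1⟩
    ⟨2 | 1⟩
    ⟨2 | 1⟩
    ⟨2 | 1⟩
    ⟨2 | 1⟩
    ⟨2 | 1⟩
    ⟨2 | 1⟩
    ⟨2 | 1 1⟩
    ⟨2 | 1 1⟩
    ⟨2 | 1 1⟩
    ⟨2 | 1 2⟩
    ⟨2 | 1 2⟩
    ⟨3 | 1⟩


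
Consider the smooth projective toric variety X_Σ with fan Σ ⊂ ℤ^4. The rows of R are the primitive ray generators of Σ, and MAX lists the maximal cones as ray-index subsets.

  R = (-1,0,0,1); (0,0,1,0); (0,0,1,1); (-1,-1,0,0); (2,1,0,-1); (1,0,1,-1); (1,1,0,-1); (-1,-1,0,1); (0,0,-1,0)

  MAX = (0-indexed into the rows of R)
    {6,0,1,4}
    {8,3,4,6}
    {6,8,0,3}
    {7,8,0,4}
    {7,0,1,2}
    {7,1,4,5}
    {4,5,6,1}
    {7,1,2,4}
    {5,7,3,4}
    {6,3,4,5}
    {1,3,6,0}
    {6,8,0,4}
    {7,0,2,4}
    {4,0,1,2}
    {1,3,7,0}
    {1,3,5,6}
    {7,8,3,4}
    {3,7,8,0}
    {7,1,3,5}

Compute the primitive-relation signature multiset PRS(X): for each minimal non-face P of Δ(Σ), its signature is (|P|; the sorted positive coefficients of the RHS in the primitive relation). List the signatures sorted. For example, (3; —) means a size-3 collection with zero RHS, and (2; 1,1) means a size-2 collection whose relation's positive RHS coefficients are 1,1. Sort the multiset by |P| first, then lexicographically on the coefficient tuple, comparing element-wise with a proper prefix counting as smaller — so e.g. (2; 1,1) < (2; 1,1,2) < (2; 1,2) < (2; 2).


Σ has 11 primitive collections:

  P={1,8}:  v_{1} + v_{8} = 0 ; sig = (2; —)
  P={6,7}:  v_{6} + v_{7} = 0 ; sig = (2; —)
  P={0,5}:  v_{0} + v_{5} = v_{1} ; sig = (2; 1)
  P={2,3}:  v_{2} + v_{3} = v_{1} + v_{7} ; sig = (2; 1,1)
  P={5,8}:  v_{5} + v_{8} = v_{3} + v_{4} ; sig = (2; 1,1)
  P={2,6}:  v_{2} + v_{6} = v_{0} + v_{1} + v_{4} ; sig = (2; 1,1,1)
  P={2,8}:  v_{2} + v_{8} = v_{0} + v_{4} + v_{7} ; sig = (2; 1,1,1)
  P={2,5}:  v_{2} + v_{5} = 2·v_{1} + v_{4} + v_{7} ; sig = (2; 1,1,2)
  P={0,3,4}:  v_{0} + v_{3} + v_{4} = 0 ; sig = (3; —)
  P={1,3,4}:  v_{1} + v_{3} + v_{4} = v_{5} ; sig = (3; 1)
  P={0,1,4,7}:  v_{0} + v_{1} + v_{4} + v_{7} = v_{2} ; sig = (4; 1)

Sorted signature multiset PRS(X):
    |P|=2: 8 collections, coeffs (), (), (1), (1,1), (1,1), (1,1,1), (1,1,1), (1,1,2)
    |P|=3: 2 collections, coeffs (), (1)
    |P|=4: 1 collection, coeffs (1)


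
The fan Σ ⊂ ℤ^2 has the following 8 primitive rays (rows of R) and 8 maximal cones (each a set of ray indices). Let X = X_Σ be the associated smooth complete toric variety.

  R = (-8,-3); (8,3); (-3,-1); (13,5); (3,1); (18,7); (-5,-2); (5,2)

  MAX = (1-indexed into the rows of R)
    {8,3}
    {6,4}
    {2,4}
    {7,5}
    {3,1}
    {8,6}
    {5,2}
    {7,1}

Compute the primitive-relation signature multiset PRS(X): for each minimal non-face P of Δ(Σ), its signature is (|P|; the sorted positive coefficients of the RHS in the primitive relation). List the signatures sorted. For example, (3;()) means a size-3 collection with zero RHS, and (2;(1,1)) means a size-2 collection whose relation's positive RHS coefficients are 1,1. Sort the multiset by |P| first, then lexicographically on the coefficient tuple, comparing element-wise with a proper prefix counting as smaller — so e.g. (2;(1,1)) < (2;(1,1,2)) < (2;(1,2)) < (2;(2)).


Primitive collections (20):

  {1,2}:  v_{1} + v_{2} = 0  ⇒ sig = (2;())
  {3,5}:  v_{3} + v_{5} = 0  ⇒ sig = (2;())
  {7,8}:  v_{7} + v_{8} = 0  ⇒ sig = (2;())
  {1,4}:  v_{1} + v_{4} = v_{8}  ⇒ sig = (2;(1))
  {1,5}:  v_{1} + v_{5} = v_{7}  ⇒ sig = (2;(1))
  {1,8}:  v_{1} + v_{8} = v_{3}  ⇒ sig = (2;(1))
  {2,3}:  v_{2} + v_{3} = v_{8}  ⇒ sig = (2;(1))
  {2,7}:  v_{2} + v_{7} = v_{5}  ⇒ sig = (2;(1))
  {2,8}:  v_{2} + v_{8} = v_{4}  ⇒ sig = (2;(1))
  {3,7}:  v_{3} + v_{7} = v_{1}  ⇒ sig = (2;(1))
  {4,7}:  v_{4} + v_{7} = v_{2}  ⇒ sig = (2;(1))
  {4,8}:  v_{4} + v_{8} = v_{6}  ⇒ sig = (2;(1))
  {5,8}:  v_{5} + v_{8} = v_{2}  ⇒ sig = (2;(1))
  {6,7}:  v_{6} + v_{7} = v_{4}  ⇒ sig = (2;(1))
  {5,6}:  v_{5} + v_{6} = v_{2} + v_{4}  ⇒ sig = (2;(1,1))
  {1,6}:  v_{1} + v_{6} = 2·v_{8}  ⇒ sig = (2;(2))
  {2,6}:  v_{2} + v_{6} = 2·v_{4}  ⇒ sig = (2;(2))
  {3,4}:  v_{3} + v_{4} = 2·v_{8}  ⇒ sig = (2;(2))
  {4,5}:  v_{4} + v_{5} = 2·v_{2}  ⇒ sig = (2;(2))
  {3,6}:  v_{3} + v_{6} = 3·v_{8}  ⇒ sig = (2;(3))

Sorted signature multiset PRS(X):
[(2;()), (2;()), (2;()), (2;(1)), (2;(1)), (2;(1)), (2;(1)), (2;(1)), (2;(1)), (2;(1)), (2;(1)), (2;(1)), (2;(1)), (2;(1)), (2;(1,1)), (2;(2)), (2;(2)), (2;(2)), (2;(2)), (2;(3))]


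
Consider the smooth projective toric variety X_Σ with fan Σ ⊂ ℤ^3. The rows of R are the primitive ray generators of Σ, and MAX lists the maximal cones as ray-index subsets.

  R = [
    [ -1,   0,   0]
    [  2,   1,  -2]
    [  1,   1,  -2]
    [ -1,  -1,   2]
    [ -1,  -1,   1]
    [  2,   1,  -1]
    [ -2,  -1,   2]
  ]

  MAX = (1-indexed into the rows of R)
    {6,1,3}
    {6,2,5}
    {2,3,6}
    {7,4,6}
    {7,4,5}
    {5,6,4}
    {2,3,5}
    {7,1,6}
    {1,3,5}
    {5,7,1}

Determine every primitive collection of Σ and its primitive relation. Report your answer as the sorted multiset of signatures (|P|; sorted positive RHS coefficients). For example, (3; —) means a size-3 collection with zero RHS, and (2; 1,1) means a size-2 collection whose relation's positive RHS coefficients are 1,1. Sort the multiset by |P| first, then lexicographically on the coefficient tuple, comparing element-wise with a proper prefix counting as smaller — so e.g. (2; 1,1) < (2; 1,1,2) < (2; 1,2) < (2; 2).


9 collections generate NE(X_Σ); each relation:

  {2,7}:  v_{2} + v_{7} = 0  ⟹  sig = (2; —)
  {3,4}:  v_{3} + v_{4} = 0  ⟹  sig = (2; —)
  {1,2}:  v_{1} + v_{2} = v_{3}  ⟹  sig = (2; 1)
  {1,4}:  v_{1} + v_{4} = v_{7}  ⟹  sig = (2; 1)
  {3,7}:  v_{3} + v_{7} = v_{1}  ⟹  sig = (2; 1)
  {2,4}:  v_{2} + v_{4} = v_{5} + v_{6}  ⟹  sig = (2; 1,1)
  {1,5,6}:  v_{1} + v_{5} + v_{6} = 0  ⟹  sig = (3; —)
  {3,5,6}:  v_{3} + v_{5} + v_{6} = v_{2}  ⟹  sig = (3; 1)
  {5,6,7}:  v_{5} + v_{6} + v_{7} = v_{4}  ⟹  sig = (3; 1)

so the primitive-relation signature multiset is
{ (2; —) ×2,  (2; 1) ×3,  (2; 1,1),  (3; —),  (3; 1) ×2 }


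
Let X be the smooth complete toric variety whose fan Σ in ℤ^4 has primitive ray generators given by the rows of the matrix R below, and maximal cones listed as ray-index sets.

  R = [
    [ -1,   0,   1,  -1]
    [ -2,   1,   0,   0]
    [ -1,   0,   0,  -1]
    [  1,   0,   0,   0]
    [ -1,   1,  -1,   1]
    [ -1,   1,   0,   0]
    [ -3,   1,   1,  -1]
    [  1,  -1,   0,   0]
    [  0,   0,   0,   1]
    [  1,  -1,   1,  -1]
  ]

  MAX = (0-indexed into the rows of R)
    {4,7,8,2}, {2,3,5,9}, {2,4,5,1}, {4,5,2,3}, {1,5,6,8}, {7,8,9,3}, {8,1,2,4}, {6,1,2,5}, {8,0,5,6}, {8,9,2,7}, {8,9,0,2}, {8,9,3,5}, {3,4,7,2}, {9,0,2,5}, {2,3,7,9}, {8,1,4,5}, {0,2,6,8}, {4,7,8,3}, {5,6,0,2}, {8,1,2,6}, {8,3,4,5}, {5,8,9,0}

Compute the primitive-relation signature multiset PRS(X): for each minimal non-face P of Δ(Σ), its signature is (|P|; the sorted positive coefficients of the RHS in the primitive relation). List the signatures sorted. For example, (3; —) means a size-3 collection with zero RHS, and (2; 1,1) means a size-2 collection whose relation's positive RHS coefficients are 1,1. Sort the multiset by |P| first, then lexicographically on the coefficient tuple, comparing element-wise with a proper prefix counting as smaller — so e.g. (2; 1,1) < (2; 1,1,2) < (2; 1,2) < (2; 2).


15 minimal non-faces of Δ(Σ) (on 10 rays):

  • {4,9}:  v_{4} + v_{9} = 0  ⟹  sig = (2; —)
  • {5,7}:  v_{5} + v_{7} = 0  ⟹  sig = (2; —)
  • {0,1}:  v_{0} + v_{1} = v_{6}  ⟹  sig = (2; 1)
  • {0,4}:  v_{0} + v_{4} = v_{1}  ⟹  sig = (2; 1)
  • {1,3}:  v_{1} + v_{3} = v_{5}  ⟹  sig = (2; 1)
  • {1,9}:  v_{1} + v_{9} = v_{0}  ⟹  sig = (2; 1)
  • {0,3}:  v_{0} + v_{3} = v_{5} + v_{9}  ⟹  sig = (2; 1,1)
  • {1,7}:  v_{1} + v_{7} = v_{2} + v_{8}  ⟹  sig = (2; 1,1)
  • {3,6}:  v_{3} + v_{6} = v_{0} + v_{5}  ⟹  sig = (2; 1,1)
  • {0,7}:  v_{0} + v_{7} = v_{2} + v_{8} + v_{9}  ⟹  sig = (2; 1,1,1)
  • {6,7}:  v_{6} + v_{7} = v_{0} + v_{2} + v_{8}  ⟹  sig = (2; 1,1,1)
  • {4,6}:  v_{4} + v_{6} = 2·v_{1}  ⟹  sig = (2; 2)
  • {6,9}:  v_{6} + v_{9} = 2·v_{0}  ⟹  sig = (2; 2)
  • {2,3,8}:  v_{2} + v_{3} + v_{8} = 0  ⟹  sig = (3; —)
  • {2,5,8}:  v_{2} + v_{5} + v_{8} = v_{1}  ⟹  sig = (3; 1)

so the primitive-relation signature multiset is
    |P|=2: 13 collections, coeffs (), (), (1), (1), (1), (1), (1,1), (1,1), (1,1), (1,1,1), (1,1,1), (2), (2)
    |P|=3: 2 collections, coeffs (), (1)


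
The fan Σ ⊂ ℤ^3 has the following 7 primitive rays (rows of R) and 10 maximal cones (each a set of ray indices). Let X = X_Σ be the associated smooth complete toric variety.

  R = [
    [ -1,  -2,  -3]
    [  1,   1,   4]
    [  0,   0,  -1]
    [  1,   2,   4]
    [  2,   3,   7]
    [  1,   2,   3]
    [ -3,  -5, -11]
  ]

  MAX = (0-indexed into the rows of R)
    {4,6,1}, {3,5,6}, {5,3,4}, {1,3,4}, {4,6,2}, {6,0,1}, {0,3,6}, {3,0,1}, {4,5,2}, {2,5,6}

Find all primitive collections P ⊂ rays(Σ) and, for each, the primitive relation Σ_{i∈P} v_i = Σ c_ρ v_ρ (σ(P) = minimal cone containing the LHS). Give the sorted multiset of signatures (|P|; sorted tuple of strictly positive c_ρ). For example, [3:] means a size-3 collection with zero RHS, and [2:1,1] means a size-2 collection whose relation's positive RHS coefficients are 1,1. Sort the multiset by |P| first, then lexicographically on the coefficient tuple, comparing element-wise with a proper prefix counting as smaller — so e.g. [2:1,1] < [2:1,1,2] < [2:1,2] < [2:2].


9 minimal non-faces of Δ(Σ) (on 7 rays):

  P = {0,5}:  v_{0} + v_{5} = 0 ; sig = [2:]
  P = {0,4}:  v_{0} + v_{4} = v_{1} ; sig = [2:1]
  P = {1,5}:  v_{1} + v_{5} = v_{4} ; sig = [2:1]
  P = {2,3}:  v_{2} + v_{3} = v_{5} ; sig = [2:1]
  P = {0,2}:  v_{0} + v_{2} = v_{4} + v_{6} ; sig = [2:1,1]
  P = {1,2}:  v_{1} + v_{2} = 2·v_{4} + v_{6} ; sig = [2:1,2]
  P = {3,4,6}:  v_{3} + v_{4} + v_{6} = 0 ; sig = [3:]
  P = {1,3,6}:  v_{1} + v_{3} + v_{6} = v_{0} ; sig = [3:1]
  P = {4,5,6}:  v_{4} + v_{5} + v_{6} = v_{2} ; sig = [3:1]

so the primitive-relation signature multiset is
    [2:]
    [2:1]
    [2:1]
    [2:1]
    [2:1,1]
    [2:1,2]
    [3:]
    [3:1]
    [3:1]


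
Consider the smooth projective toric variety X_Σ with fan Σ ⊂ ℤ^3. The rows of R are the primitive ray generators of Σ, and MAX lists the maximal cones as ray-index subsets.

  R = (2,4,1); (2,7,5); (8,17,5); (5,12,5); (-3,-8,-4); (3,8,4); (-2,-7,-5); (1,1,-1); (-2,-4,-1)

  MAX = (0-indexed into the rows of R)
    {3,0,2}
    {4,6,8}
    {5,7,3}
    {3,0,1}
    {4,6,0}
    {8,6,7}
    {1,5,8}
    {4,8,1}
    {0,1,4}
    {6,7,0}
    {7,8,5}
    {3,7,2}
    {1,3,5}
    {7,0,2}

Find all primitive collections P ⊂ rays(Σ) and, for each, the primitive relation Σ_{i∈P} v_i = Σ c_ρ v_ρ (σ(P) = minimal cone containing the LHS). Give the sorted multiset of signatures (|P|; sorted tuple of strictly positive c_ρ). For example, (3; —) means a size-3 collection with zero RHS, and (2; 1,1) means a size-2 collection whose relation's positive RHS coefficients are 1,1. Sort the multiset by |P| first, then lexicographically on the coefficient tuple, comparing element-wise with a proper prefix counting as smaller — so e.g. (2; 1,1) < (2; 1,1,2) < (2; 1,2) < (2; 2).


16 minimal non-faces of Δ(Σ) (on 9 rays):

  P = {0,8}:  v_{0} + v_{8} = 0 — sig = (2; —)
  P = {1,6}:  v_{1} + v_{6} = 0 — sig = (2; —)
  P = {4,5}:  v_{4} + v_{5} = 0 — sig = (2; —)
  P = {0,5}:  v_{0} + v_{5} = v_{3} — sig = (2; 1)
  P = {1,7}:  v_{1} + v_{7} = v_{5} — sig = (2; 1)
  P = {3,4}:  v_{3} + v_{4} = v_{0} — sig = (2; 1)
  P = {3,8}:  v_{3} + v_{8} = v_{5} — sig = (2; 1)
  P = {4,7}:  v_{4} + v_{7} = v_{6} — sig = (2; 1)
  P = {5,6}:  v_{5} + v_{6} = v_{7} — sig = (2; 1)
  P = {2,8}:  v_{2} + v_{8} = v_{3} + v_{7} — sig = (2; 1,1)
  P = {3,6}:  v_{3} + v_{6} = v_{0} + v_{7} — sig = (2; 1,1)
  P = {2,4}:  v_{2} + v_{4} = 2·v_{0} + v_{7} — sig = (2; 1,2)
  P = {2,5}:  v_{2} + v_{5} = 2·v_{3} + v_{7} — sig = (2; 1,2)
  P = {1,2}:  v_{1} + v_{2} = 2·v_{3} — sig = (2; 2)
  P = {2,6}:  v_{2} + v_{6} = 2·v_{0} + 2·v_{7} — sig = (2; 2,2)
  P = {0,3,7}:  v_{0} + v_{3} + v_{7} = v_{2} — sig = (3; 1)

so the primitive-relation signature multiset is
    |P|=2: 15 collections, coeffs (), (), (), (1), (1), (1), (1), (1), (1), (1,1), (1,1), (1,2), (1,2), (2), (2,2)
    |P|=3: 1 collection, coeffs (1)


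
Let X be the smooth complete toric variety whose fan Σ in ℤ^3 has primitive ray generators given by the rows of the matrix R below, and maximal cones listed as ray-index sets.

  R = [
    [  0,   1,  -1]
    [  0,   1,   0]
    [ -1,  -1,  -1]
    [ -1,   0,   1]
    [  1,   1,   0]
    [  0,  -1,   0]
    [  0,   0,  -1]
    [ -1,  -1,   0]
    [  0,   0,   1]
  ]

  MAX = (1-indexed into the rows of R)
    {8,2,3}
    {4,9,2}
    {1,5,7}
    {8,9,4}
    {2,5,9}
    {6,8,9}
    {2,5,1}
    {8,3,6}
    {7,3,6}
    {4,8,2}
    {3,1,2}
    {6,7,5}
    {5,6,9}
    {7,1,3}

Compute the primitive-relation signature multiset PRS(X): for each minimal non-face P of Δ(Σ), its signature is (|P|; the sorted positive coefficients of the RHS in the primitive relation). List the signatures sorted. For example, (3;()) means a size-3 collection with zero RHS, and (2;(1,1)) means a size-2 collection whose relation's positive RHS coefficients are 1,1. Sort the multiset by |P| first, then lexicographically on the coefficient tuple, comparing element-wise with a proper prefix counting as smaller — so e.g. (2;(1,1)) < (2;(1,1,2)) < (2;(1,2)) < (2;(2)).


Δ(Σ) — 9 vertices, 16 min non-faces:

  P = {2,6}:  v_{2} + v_{6} = 0  ⟹  sig = (2;())
  P = {5,8}:  v_{5} + v_{8} = 0  ⟹  sig = (2;())
  P = {7,9}:  v_{7} + v_{9} = 0  ⟹  sig = (2;())
  P = {1,6}:  v_{1} + v_{6} = v_{7}  ⟹  sig = (2;(1))
  P = {1,9}:  v_{1} + v_{9} = v_{2}  ⟹  sig = (2;(1))
  P = {2,7}:  v_{2} + v_{7} = v_{1}  ⟹  sig = (2;(1))
  P = {3,5}:  v_{3} + v_{5} = v_{7}  ⟹  sig = (2;(1))
  P = {3,9}:  v_{3} + v_{9} = v_{8}  ⟹  sig = (2;(1))
  P = {7,8}:  v_{7} + v_{8} = v_{3}  ⟹  sig = (2;(1))
  P = {1,8}:  v_{1} + v_{8} = v_{2} + v_{3}  ⟹  sig = (2;(1,1))
  P = {4,5}:  v_{4} + v_{5} = v_{2} + v_{9}  ⟹  sig = (2;(1,1))
  P = {4,6}:  v_{4} + v_{6} = v_{8} + v_{9}  ⟹  sig = (2;(1,1))
  P = {4,7}:  v_{4} + v_{7} = v_{2} + v_{8}  ⟹  sig = (2;(1,1))
  P = {1,4}:  v_{1} + v_{4} = 2·v_{2} + v_{8}  ⟹  sig = (2;(1,2))
  P = {3,4}:  v_{3} + v_{4} = v_{2} + 2·v_{8}  ⟹  sig = (2;(1,2))
  P = {2,8,9}:  v_{2} + v_{8} + v_{9} = v_{4}  ⟹  sig = (3;(1))

Signatures (|P|; sorted positive RHS coefficients), sorted:
    |P|=2: 15 collections, coeffs (), (), (), (1), (1), (1), (1), (1), (1), (1,1), (1,1), (1,1), (1,1), (1,2), (1,2)
    |P|=3: 1 collection, coeffs (1)


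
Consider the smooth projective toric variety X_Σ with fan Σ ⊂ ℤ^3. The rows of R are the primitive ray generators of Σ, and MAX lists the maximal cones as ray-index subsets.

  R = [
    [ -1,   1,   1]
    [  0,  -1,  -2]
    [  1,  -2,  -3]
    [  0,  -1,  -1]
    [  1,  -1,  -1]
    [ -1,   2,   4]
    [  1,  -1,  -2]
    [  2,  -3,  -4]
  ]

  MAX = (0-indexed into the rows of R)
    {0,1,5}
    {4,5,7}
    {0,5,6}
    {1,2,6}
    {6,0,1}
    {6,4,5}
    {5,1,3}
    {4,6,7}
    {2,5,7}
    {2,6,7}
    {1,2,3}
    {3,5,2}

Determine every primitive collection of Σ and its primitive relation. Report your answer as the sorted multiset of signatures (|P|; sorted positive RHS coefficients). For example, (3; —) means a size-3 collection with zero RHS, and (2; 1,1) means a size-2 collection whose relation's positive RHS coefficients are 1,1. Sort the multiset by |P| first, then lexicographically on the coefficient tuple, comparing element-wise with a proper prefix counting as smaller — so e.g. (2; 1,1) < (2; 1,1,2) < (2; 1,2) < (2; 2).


Primitive collections (14):

  {0,4}:  v_{0} + v_{4} = 0  ⟹  sig = (2; —)
  {0,2}:  v_{0} + v_{2} = v_{1}  ⟹  sig = (2; 1)
  {0,7}:  v_{0} + v_{7} = v_{2}  ⟹  sig = (2; 1)
  {1,4}:  v_{1} + v_{4} = v_{2}  ⟹  sig = (2; 1)
  {2,4}:  v_{2} + v_{4} = v_{7}  ⟹  sig = (2; 1)
  {3,6}:  v_{3} + v_{6} = v_{2}  ⟹  sig = (2; 1)
  {0,3}:  v_{0} + v_{3} = 2·v_{1} + v_{5}  ⟹  sig = (2; 1,2)
  {3,4}:  v_{3} + v_{4} = 2·v_{2} + v_{5}  ⟹  sig = (2; 1,2)
  {3,7}:  v_{3} + v_{7} = 3·v_{2} + v_{5}  ⟹  sig = (2; 1,3)
  {1,7}:  v_{1} + v_{7} = 2·v_{2}  ⟹  sig = (2; 2)
  {1,5,6}:  v_{1} + v_{5} + v_{6} = 0  ⟹  sig = (3; —)
  {1,2,5}:  v_{1} + v_{2} + v_{5} = v_{3}  ⟹  sig = (3; 1)
  {2,5,6}:  v_{2} + v_{5} + v_{6} = v_{4}  ⟹  sig = (3; 1)
  {5,6,7}:  v_{5} + v_{6} + v_{7} = 2·v_{4}  ⟹  sig = (3; 2)

so the primitive-relation signature multiset is
    |P|=2: 10 collections, coeffs (), (1), (1), (1), (1), (1), (1,2), (1,2), (1,3), (2)
    |P|=3: 4 collections, coeffs (), (1), (1), (2)


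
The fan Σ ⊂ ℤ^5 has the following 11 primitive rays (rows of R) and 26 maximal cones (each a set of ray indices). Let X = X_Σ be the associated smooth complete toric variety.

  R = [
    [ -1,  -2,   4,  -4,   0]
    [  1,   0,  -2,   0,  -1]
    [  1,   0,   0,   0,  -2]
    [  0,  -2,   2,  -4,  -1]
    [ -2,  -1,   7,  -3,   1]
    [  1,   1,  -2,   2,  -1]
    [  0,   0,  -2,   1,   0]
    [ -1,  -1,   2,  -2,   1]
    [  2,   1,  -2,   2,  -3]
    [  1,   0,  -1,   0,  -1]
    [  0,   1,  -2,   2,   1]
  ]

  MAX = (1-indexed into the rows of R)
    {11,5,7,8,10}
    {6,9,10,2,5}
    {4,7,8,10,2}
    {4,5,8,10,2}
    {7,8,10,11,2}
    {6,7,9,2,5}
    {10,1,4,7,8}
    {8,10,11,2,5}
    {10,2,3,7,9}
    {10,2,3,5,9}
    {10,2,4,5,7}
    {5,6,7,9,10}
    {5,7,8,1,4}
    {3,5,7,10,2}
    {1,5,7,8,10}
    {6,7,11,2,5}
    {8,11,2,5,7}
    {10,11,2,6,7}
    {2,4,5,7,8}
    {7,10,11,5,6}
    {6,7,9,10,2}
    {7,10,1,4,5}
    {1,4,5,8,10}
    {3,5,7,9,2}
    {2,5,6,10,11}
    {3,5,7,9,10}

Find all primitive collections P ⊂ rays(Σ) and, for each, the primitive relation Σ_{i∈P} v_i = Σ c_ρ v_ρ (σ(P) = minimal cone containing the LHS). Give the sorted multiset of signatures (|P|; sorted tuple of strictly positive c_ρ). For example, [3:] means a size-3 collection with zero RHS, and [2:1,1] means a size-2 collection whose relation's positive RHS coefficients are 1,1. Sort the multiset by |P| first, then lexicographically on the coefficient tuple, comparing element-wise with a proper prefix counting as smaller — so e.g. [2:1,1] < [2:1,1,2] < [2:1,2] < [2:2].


Primitive collections (20):

  P={6,8}:  v_{6} + v_{8} = 0  so sig = [2:]
  P={1,2}:  v_{1} + v_{2} = v_{4}  so sig = [2:1]
  P={1,11}:  v_{1} + v_{11} = v_{8}  so sig = [2:1]
  P={3,6}:  v_{3} + v_{6} = v_{9}  so sig = [2:1]
  P={3,11}:  v_{3} + v_{11} = v_{6}  so sig = [2:1]
  P={8,9}:  v_{8} + v_{9} = v_{3}  so sig = [2:1]
  P={4,11}:  v_{4} + v_{11} = v_{2} + v_{8}  so sig = [2:1,1]
  P={1,6}:  v_{1} + v_{6} = v_{2} + v_{5} + v_{7} + v_{10}  so sig = [2:1,1,1,1]
  P={3,8}:  v_{3} + v_{8} = v_{2} + v_{5} + v_{7} + v_{10}  so sig = [2:1,1,1,1]
  P={1,9}:  v_{1} + v_{9} = v_{2} + v_{3} + v_{5} + v_{7} + v_{10}  so sig = [2:1,1,1,1,1]
  P={4,9}:  v_{4} + v_{9} = 2·v_{2} + v_{3} + v_{5} + v_{7} + v_{10}  so sig = [2:1,1,1,1,2]
  P={4,6}:  v_{4} + v_{6} = 2·v_{2} + v_{5} + v_{7} + v_{10}  so sig = [2:1,1,1,2]
  P={9,11}:  v_{9} + v_{11} = 2·v_{6}  so sig = [2:2]
  P={1,3}:  v_{1} + v_{3} = 2·v_{2} + 2·v_{5} + 2·v_{7} + 2·v_{10}  so sig = [2:2,2,2,2]
  P={3,4}:  v_{3} + v_{4} = 3·v_{2} + 2·v_{5} + 2·v_{7} + 2·v_{10}  so sig = [2:2,2,2,3]
  P={2,5,7,10,11}:  v_{2} + v_{5} + v_{7} + v_{10} + v_{11} = 0  so sig = [5:]
  P={2,5,6,7,10}:  v_{2} + v_{5} + v_{6} + v_{7} + v_{10} = v_{3}  so sig = [5:1]
  P={2,5,7,8,10}:  v_{2} + v_{5} + v_{7} + v_{8} + v_{10} = v_{1}  so sig = [5:1]
  P={2,5,7,9,10}:  v_{2} + v_{5} + v_{7} + v_{9} + v_{10} = 2·v_{3}  so sig = [5:2]
  P={4,5,7,8,10}:  v_{4} + v_{5} + v_{7} + v_{8} + v_{10} = 2·v_{1}  so sig = [5:2]

so the primitive-relation signature multiset is
{ [2:],  [2:1] ×5,  [2:1,1],  [2:1,1,1,1] ×2,  [2:1,1,1,1,1],  [2:1,1,1,1,2],  [2:1,1,1,2],  [2:2],  [2:2,2,2,2],  [2:2,2,2,3],  [5:],  [5:1] ×2,  [5:2] ×2 }


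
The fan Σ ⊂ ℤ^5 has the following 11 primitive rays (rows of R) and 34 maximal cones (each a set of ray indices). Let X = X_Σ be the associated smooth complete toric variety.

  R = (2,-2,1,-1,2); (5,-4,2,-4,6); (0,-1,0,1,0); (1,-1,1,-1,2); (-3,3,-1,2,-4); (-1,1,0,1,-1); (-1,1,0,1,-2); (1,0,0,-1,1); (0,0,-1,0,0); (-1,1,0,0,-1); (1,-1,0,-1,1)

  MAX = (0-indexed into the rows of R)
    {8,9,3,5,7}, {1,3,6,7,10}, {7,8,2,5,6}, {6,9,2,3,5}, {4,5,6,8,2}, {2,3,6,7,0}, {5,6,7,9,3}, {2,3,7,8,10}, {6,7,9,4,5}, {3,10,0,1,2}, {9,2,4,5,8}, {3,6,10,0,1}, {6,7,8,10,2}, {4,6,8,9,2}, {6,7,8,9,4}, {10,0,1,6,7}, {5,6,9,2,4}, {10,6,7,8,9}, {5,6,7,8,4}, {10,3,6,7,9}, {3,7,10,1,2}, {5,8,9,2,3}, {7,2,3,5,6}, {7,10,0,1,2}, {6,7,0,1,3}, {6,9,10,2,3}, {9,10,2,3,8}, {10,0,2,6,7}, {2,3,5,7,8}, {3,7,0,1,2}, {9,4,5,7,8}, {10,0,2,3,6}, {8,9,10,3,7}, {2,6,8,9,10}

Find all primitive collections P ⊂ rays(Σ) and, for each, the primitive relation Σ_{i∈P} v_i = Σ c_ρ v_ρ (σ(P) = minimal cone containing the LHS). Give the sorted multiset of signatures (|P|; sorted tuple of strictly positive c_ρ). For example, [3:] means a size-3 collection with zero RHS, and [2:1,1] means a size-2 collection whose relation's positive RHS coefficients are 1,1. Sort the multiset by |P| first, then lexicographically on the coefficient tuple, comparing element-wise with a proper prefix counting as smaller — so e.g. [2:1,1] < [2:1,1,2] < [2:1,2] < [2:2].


|primitive collections| = 18. Relations:

  {5,10}:  v_{5} + v_{10} = 0 ; sig = [2:]
  {0,4}:  v_{0} + v_{4} = v_{6} ; sig = [2:1]
  {3,4}:  v_{3} + v_{4} = v_{5} + v_{9} ; sig = [2:1,1]
  {0,8}:  v_{0} + v_{8} = v_{2} + v_{7} + v_{10} ; sig = [2:1,1,1]
  {0,9}:  v_{0} + v_{9} = v_{3} + v_{6} + v_{10} ; sig = [2:1,1,1]
  {1,5}:  v_{1} + v_{5} = v_{0} + v_{3} + v_{7} ; sig = [2:1,1,1]
  {4,10}:  v_{4} + v_{10} = v_{6} + v_{8} + v_{9} ; sig = [2:1,1,1]
  {0,5}:  v_{0} + v_{5} = v_{2} + v_{3} + v_{6} + v_{7} ; sig = [2:1,1,1,1]
  {1,4}:  v_{1} + v_{4} = v_{3} + v_{6} + v_{7} + v_{10} ; sig = [2:1,1,1,1]
  {1,8}:  v_{1} + v_{8} = v_{2} + v_{3} + 2·v_{7} + 2·v_{10} ; sig = [2:1,1,2,2]
  {1,9}:  v_{1} + v_{9} = 2·v_{3} + v_{6} + v_{7} + 2·v_{10} ; sig = [2:1,1,2,2]
  {2,7,9}:  v_{2} + v_{7} + v_{9} = 0 ; sig = [3:]
  {3,6,8}:  v_{3} + v_{6} + v_{8} = 0 ; sig = [3:]
  {2,4,7}:  v_{2} + v_{4} + v_{7} = v_{5} + v_{6} + v_{8} ; sig = [3:1,1,1]
  {1,2,6}:  v_{1} + v_{2} + v_{6} = 2·v_{0} ; sig = [3:2]
  {0,3,7,10}:  v_{0} + v_{3} + v_{7} + v_{10} = v_{1} ; sig = [4:1]
  {5,6,8,9}:  v_{5} + v_{6} + v_{8} + v_{9} = v_{4} ; sig = [4:1]
  {2,3,6,7,10}:  v_{2} + v_{3} + v_{6} + v_{7} + v_{10} = v_{0} ; sig = [5:1]

Sorted signature multiset PRS(X):
[[2:], [2:1], [2:1,1], [2:1,1,1], [2:1,1,1], [2:1,1,1], [2:1,1,1], [2:1,1,1,1], [2:1,1,1,1], [2:1,1,2,2], [2:1,1,2,2], [3:], [3:], [3:1,1,1], [3:2], [4:1], [4:1], [5:1]]


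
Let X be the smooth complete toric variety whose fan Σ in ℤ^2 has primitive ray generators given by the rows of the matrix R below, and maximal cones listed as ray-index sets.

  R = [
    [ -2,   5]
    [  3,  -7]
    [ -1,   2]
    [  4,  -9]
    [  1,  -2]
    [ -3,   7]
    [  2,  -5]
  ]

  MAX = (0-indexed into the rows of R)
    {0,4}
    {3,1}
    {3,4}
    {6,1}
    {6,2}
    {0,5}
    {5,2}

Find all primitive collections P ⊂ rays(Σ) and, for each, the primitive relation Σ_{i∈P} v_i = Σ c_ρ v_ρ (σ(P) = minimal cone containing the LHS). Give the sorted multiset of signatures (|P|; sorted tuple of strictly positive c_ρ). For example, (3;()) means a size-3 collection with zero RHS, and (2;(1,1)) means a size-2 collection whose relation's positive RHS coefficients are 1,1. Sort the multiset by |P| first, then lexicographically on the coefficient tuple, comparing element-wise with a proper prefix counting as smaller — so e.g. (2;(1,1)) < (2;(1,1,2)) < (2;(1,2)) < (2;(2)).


The 14 primitive collections of Σ (r=7, n=2):

  • {0,6}:  v_{0} + v_{6} = 0  ⟹  sig = (2;())
  • {1,5}:  v_{1} + v_{5} = 0  ⟹  sig = (2;())
  • {2,4}:  v_{2} + v_{4} = 0  ⟹  sig = (2;())
  • {0,1}:  v_{0} + v_{1} = v_{4}  ⟹  sig = (2;(1))
  • {0,2}:  v_{0} + v_{2} = v_{5}  ⟹  sig = (2;(1))
  • {1,2}:  v_{1} + v_{2} = v_{6}  ⟹  sig = (2;(1))
  • {1,4}:  v_{1} + v_{4} = v_{3}  ⟹  sig = (2;(1))
  • {2,3}:  v_{2} + v_{3} = v_{1}  ⟹  sig = (2;(1))
  • {3,5}:  v_{3} + v_{5} = v_{4}  ⟹  sig = (2;(1))
  • {4,5}:  v_{4} + v_{5} = v_{0}  ⟹  sig = (2;(1))
  • {4,6}:  v_{4} + v_{6} = v_{1}  ⟹  sig = (2;(1))
  • {5,6}:  v_{5} + v_{6} = v_{2}  ⟹  sig = (2;(1))
  • {0,3}:  v_{0} + v_{3} = 2·v_{4}  ⟹  sig = (2;(2))
  • {3,6}:  v_{3} + v_{6} = 2·v_{1}  ⟹  sig = (2;(2))

so the primitive-relation signature multiset is
{ (2;()) ×3,  (2;(1)) ×9,  (2;(2)) ×2 }


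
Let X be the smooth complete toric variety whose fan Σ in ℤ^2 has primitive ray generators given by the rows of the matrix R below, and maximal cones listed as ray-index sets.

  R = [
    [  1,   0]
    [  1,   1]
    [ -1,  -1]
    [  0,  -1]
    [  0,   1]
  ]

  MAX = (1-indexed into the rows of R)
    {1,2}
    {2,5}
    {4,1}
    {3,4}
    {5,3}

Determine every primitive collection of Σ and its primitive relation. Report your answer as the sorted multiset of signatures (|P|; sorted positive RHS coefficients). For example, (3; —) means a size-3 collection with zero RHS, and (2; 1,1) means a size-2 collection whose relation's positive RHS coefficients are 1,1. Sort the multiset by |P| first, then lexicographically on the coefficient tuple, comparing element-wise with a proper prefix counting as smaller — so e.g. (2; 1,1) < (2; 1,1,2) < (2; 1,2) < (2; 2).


The 5 primitive collections of Σ (r=5, n=2):

  {2,3}:  v_{2} + v_{3} = 0 — sig = (2; —)
  {4,5}:  v_{4} + v_{5} = 0 — sig = (2; —)
  {1,3}:  v_{1} + v_{3} = v_{4} — sig = (2; 1)
  {1,5}:  v_{1} + v_{5} = v_{2} — sig = (2; 1)
  {2,4}:  v_{2} + v_{4} = v_{1} — sig = (2; 1)

Signatures (|P|; sorted positive RHS coefficients), sorted:
    (2; —)
    (2; —)
    (2; 1)
    (2; 1)
    (2; 1)


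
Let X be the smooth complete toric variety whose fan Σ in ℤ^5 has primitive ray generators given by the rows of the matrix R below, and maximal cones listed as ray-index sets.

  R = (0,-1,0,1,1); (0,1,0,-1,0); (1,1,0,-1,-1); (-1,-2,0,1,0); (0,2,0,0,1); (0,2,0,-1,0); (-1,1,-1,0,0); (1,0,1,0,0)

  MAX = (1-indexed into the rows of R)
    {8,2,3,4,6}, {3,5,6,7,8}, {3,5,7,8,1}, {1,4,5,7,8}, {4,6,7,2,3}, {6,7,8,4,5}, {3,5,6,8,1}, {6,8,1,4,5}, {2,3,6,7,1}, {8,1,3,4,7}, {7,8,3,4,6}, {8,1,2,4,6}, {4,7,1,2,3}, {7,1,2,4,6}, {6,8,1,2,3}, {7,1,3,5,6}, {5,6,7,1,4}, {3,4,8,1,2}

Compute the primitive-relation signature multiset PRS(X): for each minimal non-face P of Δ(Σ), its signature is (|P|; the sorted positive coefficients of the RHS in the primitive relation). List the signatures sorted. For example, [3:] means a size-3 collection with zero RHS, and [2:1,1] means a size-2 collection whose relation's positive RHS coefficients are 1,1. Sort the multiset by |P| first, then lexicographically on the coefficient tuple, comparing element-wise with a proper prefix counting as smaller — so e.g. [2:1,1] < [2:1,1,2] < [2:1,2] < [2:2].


Minimal non-faces — 5 found among 8 rays, 18 max cones:

  P={2,5}:  v_{2} + v_{5} = v_{1} + 2·v_{6}  →  sig = [2:1,2]
  P={2,7,8}:  v_{2} + v_{7} + v_{8} = v_{6}  →  sig = [3:1]
  P={3,4,5}:  v_{3} + v_{4} + v_{5} = v_{7} + v_{8}  →  sig = [3:1,1]
  P={1,3,4,6}:  v_{1} + v_{3} + v_{4} + v_{6} = 0  →  sig = [4:]
  P={1,6,7,8}:  v_{1} + v_{6} + v_{7} + v_{8} = v_{5}  →  sig = [4:1]

Signatures (|P|; sorted positive RHS coefficients), sorted:
    |P|=2: 1 collection, coeffs (1,2)
    |P|=3: 2 collections, coeffs (1), (1,1)
    |P|=4: 2 collections, coeffs (), (1)


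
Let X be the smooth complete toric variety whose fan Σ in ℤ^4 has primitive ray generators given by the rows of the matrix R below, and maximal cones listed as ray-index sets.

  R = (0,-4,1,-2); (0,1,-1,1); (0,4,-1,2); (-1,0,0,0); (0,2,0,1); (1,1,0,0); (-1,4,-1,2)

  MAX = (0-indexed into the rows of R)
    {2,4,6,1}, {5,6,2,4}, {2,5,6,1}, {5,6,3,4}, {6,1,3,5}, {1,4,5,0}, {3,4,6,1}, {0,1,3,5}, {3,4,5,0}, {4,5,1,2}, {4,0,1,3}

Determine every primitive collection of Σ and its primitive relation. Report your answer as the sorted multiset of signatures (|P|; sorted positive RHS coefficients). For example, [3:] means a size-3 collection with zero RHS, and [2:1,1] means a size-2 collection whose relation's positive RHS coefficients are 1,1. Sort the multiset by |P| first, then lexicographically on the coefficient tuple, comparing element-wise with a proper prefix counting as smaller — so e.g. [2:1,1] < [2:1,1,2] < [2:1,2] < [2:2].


Δ(Σ) — 7 vertices, 5 min non-faces:

  • {0,2}:  v_{0} + v_{2} = 0  →  sig = [2:]
  • {0,6}:  v_{0} + v_{6} = v_{3}  →  sig = [2:1]
  • {2,3}:  v_{2} + v_{3} = v_{6}  →  sig = [2:1]
  • {1,3,4,5}:  v_{1} + v_{3} + v_{4} + v_{5} = v_{2}  →  sig = [4:1]
  • {1,4,5,6}:  v_{1} + v_{4} + v_{5} + v_{6} = 2·v_{2}  →  sig = [4:2]

so the primitive-relation signature multiset is
    [2:]
    [2:1]
    [2:1]
    [4:1]
    [4:2]


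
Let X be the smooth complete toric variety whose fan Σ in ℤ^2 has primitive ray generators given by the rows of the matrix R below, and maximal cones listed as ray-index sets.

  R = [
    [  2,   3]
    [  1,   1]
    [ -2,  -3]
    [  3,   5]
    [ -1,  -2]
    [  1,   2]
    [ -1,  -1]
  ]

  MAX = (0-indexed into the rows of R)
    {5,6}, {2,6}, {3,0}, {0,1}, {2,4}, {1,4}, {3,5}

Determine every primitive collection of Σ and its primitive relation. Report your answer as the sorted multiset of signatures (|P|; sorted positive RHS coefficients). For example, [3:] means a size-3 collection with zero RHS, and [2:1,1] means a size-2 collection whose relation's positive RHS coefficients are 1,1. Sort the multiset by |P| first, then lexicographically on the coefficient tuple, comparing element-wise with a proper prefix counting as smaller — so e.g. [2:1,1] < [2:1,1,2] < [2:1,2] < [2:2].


|primitive collections| = 14. Relations:

  • {0,2}:  v_{0} + v_{2} = 0  ⟹  sig = [2:]
  • {1,6}:  v_{1} + v_{6} = 0  ⟹  sig = [2:]
  • {4,5}:  v_{4} + v_{5} = 0  ⟹  sig = [2:]
  • {0,4}:  v_{0} + v_{4} = v_{1}  ⟹  sig = [2:1]
  • {0,5}:  v_{0} + v_{5} = v_{3}  ⟹  sig = [2:1]
  • {0,6}:  v_{0} + v_{6} = v_{5}  ⟹  sig = [2:1]
  • {1,2}:  v_{1} + v_{2} = v_{4}  ⟹  sig = [2:1]
  • {1,5}:  v_{1} + v_{5} = v_{0}  ⟹  sig = [2:1]
  • {2,3}:  v_{2} + v_{3} = v_{5}  ⟹  sig = [2:1]
  • {2,5}:  v_{2} + v_{5} = v_{6}  ⟹  sig = [2:1]
  • {3,4}:  v_{3} + v_{4} = v_{0}  ⟹  sig = [2:1]
  • {4,6}:  v_{4} + v_{6} = v_{2}  ⟹  sig = [2:1]
  • {1,3}:  v_{1} + v_{3} = 2·v_{0}  ⟹  sig = [2:2]
  • {3,6}:  v_{3} + v_{6} = 2·v_{5}  ⟹  sig = [2:2]

Sorted signature multiset PRS(X):
    [2:]
    [2:]
    [2:]
    [2:1]
    [2:1]
    [2:1]
    [2:1]
    [2:1]
    [2:1]
    [2:1]
    [2:1]
    [2:1]
    [2:2]
    [2:2]


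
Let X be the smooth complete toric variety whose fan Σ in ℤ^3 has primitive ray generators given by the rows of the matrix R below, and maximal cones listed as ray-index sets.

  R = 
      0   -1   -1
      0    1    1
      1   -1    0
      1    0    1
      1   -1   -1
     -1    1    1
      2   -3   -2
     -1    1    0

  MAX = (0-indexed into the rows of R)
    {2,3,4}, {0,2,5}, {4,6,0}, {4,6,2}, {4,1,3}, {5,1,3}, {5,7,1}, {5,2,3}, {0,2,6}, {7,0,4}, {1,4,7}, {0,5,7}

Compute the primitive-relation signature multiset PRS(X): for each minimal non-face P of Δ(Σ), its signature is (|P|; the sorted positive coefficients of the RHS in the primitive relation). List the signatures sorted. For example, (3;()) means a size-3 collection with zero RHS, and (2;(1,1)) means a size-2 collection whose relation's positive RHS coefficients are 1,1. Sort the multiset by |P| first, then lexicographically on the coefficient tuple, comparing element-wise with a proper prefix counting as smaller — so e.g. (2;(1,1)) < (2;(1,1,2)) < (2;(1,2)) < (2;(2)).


Primitive collections (11):

  {0,1}:  v_{0} + v_{1} = 0 ; sig = (2;())
  {2,7}:  v_{2} + v_{7} = 0 ; sig = (2;())
  {4,5}:  v_{4} + v_{5} = 0 ; sig = (2;())
  {0,3}:  v_{0} + v_{3} = v_{2} ; sig = (2;(1))
  {1,2}:  v_{1} + v_{2} = v_{3} ; sig = (2;(1))
  {3,7}:  v_{3} + v_{7} = v_{1} ; sig = (2;(1))
  {1,6}:  v_{1} + v_{6} = v_{2} + v_{4} ; sig = (2;(1,1))
  {5,6}:  v_{5} + v_{6} = v_{0} + v_{2} ; sig = (2;(1,1))
  {6,7}:  v_{6} + v_{7} = v_{0} + v_{4} ; sig = (2;(1,1))
  {3,6}:  v_{3} + v_{6} = 2·v_{2} + v_{4} ; sig = (2;(1,2))
  {0,2,4}:  v_{0} + v_{2} + v_{4} = v_{6} ; sig = (3;(1))

Signatures (|P|; sorted positive RHS coefficients), sorted:
    |P|=2: 10 collections, coeffs (), (), (), (1), (1), (1), (1,1), (1,1), (1,1), (1,2)
    |P|=3: 1 collection, coeffs (1)


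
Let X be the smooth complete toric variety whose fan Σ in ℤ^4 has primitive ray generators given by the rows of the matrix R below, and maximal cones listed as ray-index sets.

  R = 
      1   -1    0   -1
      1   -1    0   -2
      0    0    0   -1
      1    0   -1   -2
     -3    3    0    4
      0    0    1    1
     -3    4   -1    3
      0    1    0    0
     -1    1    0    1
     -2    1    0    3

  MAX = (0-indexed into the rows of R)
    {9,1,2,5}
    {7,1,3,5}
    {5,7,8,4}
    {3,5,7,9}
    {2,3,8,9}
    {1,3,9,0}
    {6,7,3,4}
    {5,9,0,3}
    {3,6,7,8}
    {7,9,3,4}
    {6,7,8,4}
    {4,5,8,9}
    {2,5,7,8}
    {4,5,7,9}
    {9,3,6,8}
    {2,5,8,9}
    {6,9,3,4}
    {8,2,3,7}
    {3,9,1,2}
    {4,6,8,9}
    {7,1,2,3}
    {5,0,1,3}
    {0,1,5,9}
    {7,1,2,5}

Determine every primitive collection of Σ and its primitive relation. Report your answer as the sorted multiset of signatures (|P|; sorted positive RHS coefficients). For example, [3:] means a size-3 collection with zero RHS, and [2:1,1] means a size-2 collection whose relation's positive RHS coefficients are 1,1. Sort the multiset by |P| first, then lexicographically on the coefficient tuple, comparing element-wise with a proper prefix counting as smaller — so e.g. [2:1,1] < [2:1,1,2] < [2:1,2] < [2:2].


20 collections generate NE(X_Σ); each relation:

  P={0,8}:  v_{0} + v_{8} = 0  →  sig = [2:]
  P={0,2}:  v_{0} + v_{2} = v_{1}  →  sig = [2:1]
  P={1,8}:  v_{1} + v_{8} = v_{2}  →  sig = [2:1]
  P={0,4}:  v_{0} + v_{4} = v_{7} + v_{9}  →  sig = [2:1,1]
  P={0,6}:  v_{0} + v_{6} = v_{3} + v_{4}  →  sig = [2:1,1]
  P={0,7}:  v_{0} + v_{7} = v_{3} + v_{5}  →  sig = [2:1,1]
  P={5,6}:  v_{5} + v_{6} = v_{4} + v_{7}  →  sig = [2:1,1]
  P={1,6}:  v_{1} + v_{6} = v_{3} + 3·v_{8}  →  sig = [2:1,3]
  P={2,6}:  v_{2} + v_{6} = v_{3} + 4·v_{8}  →  sig = [2:1,4]
  P={1,4}:  v_{1} + v_{4} = 2·v_{8}  →  sig = [2:2]
  P={2,4}:  v_{2} + v_{4} = 3·v_{8}  →  sig = [2:3]
  P={1,7,9}:  v_{1} + v_{7} + v_{9} = v_{8}  →  sig = [3:1]
  P={3,4,8}:  v_{3} + v_{4} + v_{8} = v_{6}  →  sig = [3:1]
  P={3,5,8}:  v_{3} + v_{5} + v_{8} = v_{7}  →  sig = [3:1]
  P={7,8,9}:  v_{7} + v_{8} + v_{9} = v_{4}  →  sig = [3:1]
  P={2,3,5}:  v_{2} + v_{3} + v_{5} = v_{1} + v_{7}  →  sig = [3:1,1]
  P={3,4,5}:  v_{3} + v_{4} + v_{5} = 2·v_{7} + v_{9}  →  sig = [3:1,2]
  P={6,7,9}:  v_{6} + v_{7} + v_{9} = v_{3} + 2·v_{4}  →  sig = [3:1,2]
  P={2,7,9}:  v_{2} + v_{7} + v_{9} = 2·v_{8}  →  sig = [3:2]
  P={1,3,5,9}:  v_{1} + v_{3} + v_{5} + v_{9} = 0  →  sig = [4:]

Sorted signature multiset PRS(X):
[[2:], [2:1], [2:1], [2:1,1], [2:1,1], [2:1,1], [2:1,1], [2:1,3], [2:1,4], [2:2], [2:3], [3:1], [3:1], [3:1], [3:1], [3:1,1], [3:1,2], [3:1,2], [3:2], [4:]]
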